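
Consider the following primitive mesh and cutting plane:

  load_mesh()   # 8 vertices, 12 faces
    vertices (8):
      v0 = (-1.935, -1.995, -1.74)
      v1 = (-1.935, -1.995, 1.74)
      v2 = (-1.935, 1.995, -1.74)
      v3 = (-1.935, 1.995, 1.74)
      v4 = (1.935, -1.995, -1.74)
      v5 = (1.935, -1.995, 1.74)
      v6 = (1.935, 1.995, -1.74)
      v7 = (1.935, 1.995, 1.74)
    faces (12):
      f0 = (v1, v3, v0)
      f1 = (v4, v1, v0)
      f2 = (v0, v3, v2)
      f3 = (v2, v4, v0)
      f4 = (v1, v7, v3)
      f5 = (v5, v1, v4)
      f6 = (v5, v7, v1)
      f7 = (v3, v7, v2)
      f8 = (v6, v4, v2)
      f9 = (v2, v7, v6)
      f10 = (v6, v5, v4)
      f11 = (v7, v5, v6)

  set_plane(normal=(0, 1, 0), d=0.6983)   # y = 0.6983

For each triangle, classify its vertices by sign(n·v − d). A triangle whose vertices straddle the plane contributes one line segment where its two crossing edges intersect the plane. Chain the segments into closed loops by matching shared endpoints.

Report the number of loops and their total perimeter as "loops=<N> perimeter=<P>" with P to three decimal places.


Straddling triangles (8 of 12):
  (v1,v3,v0) [-+-] → (-1.935, 0.6983, 1.74)–(-1.935, 0.6983, 0.609044)  len=1.1310
  (v0,v3,v2) [-++] → (-1.935, 0.6983, 0.609044)–(-1.935, 0.6983, -1.74)  len=2.3490
  (v2,v4,v0) [+--] → (-0.677298, 0.6983, -1.74)–(-1.935, 0.6983, -1.74)  len=1.2577
  (v1,v7,v3) [-++] → (0.677298, 0.6983, 1.74)–(-1.935, 0.6983, 1.74)  len=2.6123
  (v5,v7,v1) [-+-] → (1.935, 0.6983, 1.74)–(0.677298, 0.6983, 1.74)  len=1.2577
  (v6,v4,v2) [+-+] → (1.935, 0.6983, -1.74)–(-0.677298, 0.6983, -1.74)  len=2.6123
  (v6,v5,v4) [+--] → (1.935, 0.6983, -0.609044)–(1.935, 0.6983, -1.74)  len=1.1310
  (v7,v5,v6) [+-+] → (1.935, 0.6983, 1.74)–(1.935, 0.6983, -0.609044)  len=2.3490

Chained into 1 loop(s):
  loop 1: 8 segments, perimeter = 14.7000
Total perimeter = 14.700

loops=1 perimeter=14.700


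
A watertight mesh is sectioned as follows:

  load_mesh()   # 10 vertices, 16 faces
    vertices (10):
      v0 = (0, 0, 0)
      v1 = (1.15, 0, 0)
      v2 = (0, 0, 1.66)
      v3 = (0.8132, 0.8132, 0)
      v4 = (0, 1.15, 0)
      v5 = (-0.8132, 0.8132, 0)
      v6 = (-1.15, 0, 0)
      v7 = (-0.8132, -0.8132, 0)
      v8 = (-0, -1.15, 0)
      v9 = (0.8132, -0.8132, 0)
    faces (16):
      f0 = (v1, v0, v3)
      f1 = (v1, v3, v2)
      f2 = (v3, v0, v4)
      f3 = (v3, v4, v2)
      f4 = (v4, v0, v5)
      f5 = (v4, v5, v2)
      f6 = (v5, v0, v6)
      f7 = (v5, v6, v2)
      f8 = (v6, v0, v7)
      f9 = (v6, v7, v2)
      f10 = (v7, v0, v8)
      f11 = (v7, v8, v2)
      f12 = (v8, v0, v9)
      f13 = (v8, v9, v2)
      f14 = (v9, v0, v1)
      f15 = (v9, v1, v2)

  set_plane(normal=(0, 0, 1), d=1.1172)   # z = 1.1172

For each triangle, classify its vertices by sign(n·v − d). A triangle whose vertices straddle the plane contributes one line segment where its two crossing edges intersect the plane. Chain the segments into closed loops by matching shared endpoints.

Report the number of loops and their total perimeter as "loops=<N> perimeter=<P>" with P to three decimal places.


Straddling triangles (8 of 16):
  (v1,v3,v2) [--+] → (0.265907, 0.265907, 1.1172)–(0.376036, 0, 1.1172)  len=0.2878
  (v3,v4,v2) [--+] → (0, 0.376036, 1.1172)–(0.265907, 0.265907, 1.1172)  len=0.2878
  (v4,v5,v2) [--+] → (-0.265907, 0.265907, 1.1172)–(0, 0.376036, 1.1172)  len=0.2878
  (v5,v6,v2) [--+] → (-0.376036, 0, 1.1172)–(-0.265907, 0.265907, 1.1172)  len=0.2878
  (v6,v7,v2) [--+] → (-0.265907, -0.265907, 1.1172)–(-0.376036, 0, 1.1172)  len=0.2878
  (v7,v8,v2) [--+] → (0, -0.376036, 1.1172)–(-0.265907, -0.265907, 1.1172)  len=0.2878
  (v8,v9,v2) [--+] → (0.265907, -0.265907, 1.1172)–(0, -0.376036, 1.1172)  len=0.2878
  (v9,v1,v2) [--+] → (0.376036, 0, 1.1172)–(0.265907, -0.265907, 1.1172)  len=0.2878

Chained into 1 loop(s):
  loop 1: 8 segments, perimeter = 2.3025
Total perimeter = 2.302

loops=1 perimeter=2.302


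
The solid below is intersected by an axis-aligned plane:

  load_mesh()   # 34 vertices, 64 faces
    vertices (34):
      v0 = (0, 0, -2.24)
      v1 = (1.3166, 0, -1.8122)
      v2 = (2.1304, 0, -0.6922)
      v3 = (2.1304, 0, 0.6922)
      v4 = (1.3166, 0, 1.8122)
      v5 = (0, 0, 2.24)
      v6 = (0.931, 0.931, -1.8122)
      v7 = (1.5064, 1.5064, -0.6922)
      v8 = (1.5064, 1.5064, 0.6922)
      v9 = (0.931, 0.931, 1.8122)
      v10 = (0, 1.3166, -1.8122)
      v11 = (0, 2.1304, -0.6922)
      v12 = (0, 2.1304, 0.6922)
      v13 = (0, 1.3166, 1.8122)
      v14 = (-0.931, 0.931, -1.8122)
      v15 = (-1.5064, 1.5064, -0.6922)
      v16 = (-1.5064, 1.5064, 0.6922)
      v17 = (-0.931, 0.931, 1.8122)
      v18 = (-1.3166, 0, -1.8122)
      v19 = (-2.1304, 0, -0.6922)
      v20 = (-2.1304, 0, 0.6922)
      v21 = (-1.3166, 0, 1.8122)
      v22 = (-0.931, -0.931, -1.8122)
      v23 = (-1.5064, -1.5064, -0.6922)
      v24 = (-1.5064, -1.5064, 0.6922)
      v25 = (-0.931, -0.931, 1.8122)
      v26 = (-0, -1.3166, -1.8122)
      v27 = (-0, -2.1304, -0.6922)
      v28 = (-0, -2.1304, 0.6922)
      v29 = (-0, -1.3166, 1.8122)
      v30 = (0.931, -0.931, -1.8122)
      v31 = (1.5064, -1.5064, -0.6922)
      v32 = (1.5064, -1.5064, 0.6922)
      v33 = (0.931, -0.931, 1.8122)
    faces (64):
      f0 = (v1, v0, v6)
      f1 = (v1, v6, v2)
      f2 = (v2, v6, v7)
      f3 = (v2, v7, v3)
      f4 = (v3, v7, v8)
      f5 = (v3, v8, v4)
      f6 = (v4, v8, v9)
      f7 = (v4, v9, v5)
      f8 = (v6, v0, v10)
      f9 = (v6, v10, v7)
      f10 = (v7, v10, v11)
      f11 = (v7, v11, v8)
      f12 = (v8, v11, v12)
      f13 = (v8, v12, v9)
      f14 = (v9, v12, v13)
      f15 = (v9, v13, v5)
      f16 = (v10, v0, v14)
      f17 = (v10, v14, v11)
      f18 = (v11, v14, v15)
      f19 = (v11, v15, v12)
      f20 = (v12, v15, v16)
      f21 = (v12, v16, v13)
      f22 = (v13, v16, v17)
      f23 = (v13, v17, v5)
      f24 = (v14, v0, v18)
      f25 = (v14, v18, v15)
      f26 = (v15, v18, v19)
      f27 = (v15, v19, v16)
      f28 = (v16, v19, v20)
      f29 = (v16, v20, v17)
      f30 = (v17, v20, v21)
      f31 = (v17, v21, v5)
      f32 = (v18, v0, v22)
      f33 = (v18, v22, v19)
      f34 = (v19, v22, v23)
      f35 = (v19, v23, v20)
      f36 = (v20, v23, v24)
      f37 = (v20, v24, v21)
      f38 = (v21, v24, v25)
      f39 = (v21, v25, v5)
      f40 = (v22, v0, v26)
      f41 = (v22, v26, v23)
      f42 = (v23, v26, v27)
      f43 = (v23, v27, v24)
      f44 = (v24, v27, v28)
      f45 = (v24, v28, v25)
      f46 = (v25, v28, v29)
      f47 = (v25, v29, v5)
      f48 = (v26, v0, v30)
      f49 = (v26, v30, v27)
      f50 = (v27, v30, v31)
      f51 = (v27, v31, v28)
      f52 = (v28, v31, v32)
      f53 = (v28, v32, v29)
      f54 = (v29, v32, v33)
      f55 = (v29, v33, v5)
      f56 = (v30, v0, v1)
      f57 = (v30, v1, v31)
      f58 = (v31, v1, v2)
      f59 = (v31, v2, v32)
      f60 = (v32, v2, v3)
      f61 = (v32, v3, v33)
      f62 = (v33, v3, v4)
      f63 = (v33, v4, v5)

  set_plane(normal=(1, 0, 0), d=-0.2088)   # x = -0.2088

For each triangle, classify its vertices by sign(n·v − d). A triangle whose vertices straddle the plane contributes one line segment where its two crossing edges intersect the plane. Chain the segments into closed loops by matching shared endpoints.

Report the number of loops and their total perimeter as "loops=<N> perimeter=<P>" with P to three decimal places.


loops=1 perimeter=13.445

Straddling triangles (20 of 64):
  (v10,v0,v14) [++-] → (-0.2088, 0.2088, -2.14406)–(-0.2088, 1.23012, -1.8122)  len=1.0739
  (v10,v14,v11) [+-+] → (-0.2088, 1.23012, -1.8122)–(-0.2088, 1.8614, -0.943388)  len=1.0739
  (v11,v14,v15) [+--] → (-0.2088, 1.8614, -0.943388)–(-0.2088, 2.04391, -0.6922)  len=0.3105
  (v11,v15,v12) [+-+] → (-0.2088, 2.04391, -0.6922)–(-0.2088, 2.04391, 0.50031)  len=1.1925
  (v12,v15,v16) [+--] → (-0.2088, 2.04391, 0.50031)–(-0.2088, 2.04391, 0.6922)  len=0.1919
  (v12,v16,v13) [+-+] → (-0.2088, 2.04391, 0.6922)–(-0.2088, 1.34291, 1.65696)  len=1.1925
  (v13,v16,v17) [+--] → (-0.2088, 1.34291, 1.65696)–(-0.2088, 1.23012, 1.8122)  len=0.1919
  (v13,v17,v5) [+-+] → (-0.2088, 1.23012, 1.8122)–(-0.2088, 0.2088, 2.14406)  len=1.0739
  (v14,v0,v18) [-+-] → (-0.2088, 0.2088, -2.14406)–(-0.2088, 0, -2.17216)  len=0.2107
  (v17,v21,v5) [--+] → (-0.2088, 0, 2.17216)–(-0.2088, 0.2088, 2.14406)  len=0.2107
  (v18,v0,v22) [-+-] → (-0.2088, 0, -2.17216)–(-0.2088, -0.2088, -2.14406)  len=0.2107
  (v21,v25,v5) [--+] → (-0.2088, -0.2088, 2.14406)–(-0.2088, 0, 2.17216)  len=0.2107
  (v22,v0,v26) [-++] → (-0.2088, -0.2088, -2.14406)–(-0.2088, -1.23012, -1.8122)  len=1.0739
  (v22,v26,v23) [-+-] → (-0.2088, -1.23012, -1.8122)–(-0.2088, -1.34291, -1.65696)  len=0.1919
  (v23,v26,v27) [-++] → (-0.2088, -1.34291, -1.65696)–(-0.2088, -2.04391, -0.6922)  len=1.1925
  (v23,v27,v24) [-+-] → (-0.2088, -2.04391, -0.6922)–(-0.2088, -2.04391, -0.50031)  len=0.1919
  (v24,v27,v28) [-++] → (-0.2088, -2.04391, -0.50031)–(-0.2088, -2.04391, 0.6922)  len=1.1925
  (v24,v28,v25) [-+-] → (-0.2088, -2.04391, 0.6922)–(-0.2088, -1.8614, 0.943388)  len=0.3105
  (v25,v28,v29) [-++] → (-0.2088, -1.8614, 0.943388)–(-0.2088, -1.23012, 1.8122)  len=1.0739
  (v25,v29,v5) [-++] → (-0.2088, -1.23012, 1.8122)–(-0.2088, -0.2088, 2.14406)  len=1.0739

Chained into 1 loop(s):
  loop 1: 20 segments, perimeter = 13.4448
Total perimeter = 13.445


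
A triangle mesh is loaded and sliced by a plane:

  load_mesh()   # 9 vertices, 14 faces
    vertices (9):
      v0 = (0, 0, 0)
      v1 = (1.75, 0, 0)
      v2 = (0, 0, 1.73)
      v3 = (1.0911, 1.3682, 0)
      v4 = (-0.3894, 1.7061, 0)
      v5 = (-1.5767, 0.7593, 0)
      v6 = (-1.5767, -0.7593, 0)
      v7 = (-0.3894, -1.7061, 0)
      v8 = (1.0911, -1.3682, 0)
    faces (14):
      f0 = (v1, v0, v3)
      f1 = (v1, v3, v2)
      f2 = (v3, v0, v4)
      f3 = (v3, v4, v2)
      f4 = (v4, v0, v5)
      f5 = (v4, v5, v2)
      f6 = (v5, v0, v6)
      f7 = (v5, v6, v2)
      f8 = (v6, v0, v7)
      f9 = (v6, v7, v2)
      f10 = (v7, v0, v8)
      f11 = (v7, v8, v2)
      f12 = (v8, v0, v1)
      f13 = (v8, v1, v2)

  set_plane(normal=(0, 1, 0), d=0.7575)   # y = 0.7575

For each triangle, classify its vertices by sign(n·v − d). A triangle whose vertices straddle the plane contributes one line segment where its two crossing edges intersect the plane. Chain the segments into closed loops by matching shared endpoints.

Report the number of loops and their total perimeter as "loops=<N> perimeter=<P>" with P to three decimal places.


loops=1 perimeter=6.562

Straddling triangles (8 of 14):
  (v1,v0,v3) [--+] → (0.604084, 0.7575, 0)–(1.3852, 0.7575, 0)  len=0.7811
  (v1,v3,v2) [-+-] → (1.3852, 0.7575, 0)–(0.604084, 0.7575, 0.77219)  len=1.0984
  (v3,v0,v4) [+-+] → (0.604084, 0.7575, 0)–(-0.172892, 0.7575, 0)  len=0.7770
  (v3,v4,v2) [++-] → (-0.172892, 0.7575, 0.961889)–(0.604084, 0.7575, 0.77219)  len=0.7998
  (v4,v0,v5) [+-+] → (-0.172892, 0.7575, 0)–(-1.57296, 0.7575, 0)  len=1.4001
  (v4,v5,v2) [++-] → (-1.57296, 0.7575, 0.00410115)–(-0.172892, 0.7575, 0.961889)  len=1.6963
  (v5,v0,v6) [+--] → (-1.57296, 0.7575, 0)–(-1.5767, 0.7575, 0)  len=0.0037
  (v5,v6,v2) [+--] → (-1.5767, 0.7575, 0)–(-1.57296, 0.7575, 0.00410115)  len=0.0055

Chained into 1 loop(s):
  loop 1: 8 segments, perimeter = 6.5620
Total perimeter = 6.562


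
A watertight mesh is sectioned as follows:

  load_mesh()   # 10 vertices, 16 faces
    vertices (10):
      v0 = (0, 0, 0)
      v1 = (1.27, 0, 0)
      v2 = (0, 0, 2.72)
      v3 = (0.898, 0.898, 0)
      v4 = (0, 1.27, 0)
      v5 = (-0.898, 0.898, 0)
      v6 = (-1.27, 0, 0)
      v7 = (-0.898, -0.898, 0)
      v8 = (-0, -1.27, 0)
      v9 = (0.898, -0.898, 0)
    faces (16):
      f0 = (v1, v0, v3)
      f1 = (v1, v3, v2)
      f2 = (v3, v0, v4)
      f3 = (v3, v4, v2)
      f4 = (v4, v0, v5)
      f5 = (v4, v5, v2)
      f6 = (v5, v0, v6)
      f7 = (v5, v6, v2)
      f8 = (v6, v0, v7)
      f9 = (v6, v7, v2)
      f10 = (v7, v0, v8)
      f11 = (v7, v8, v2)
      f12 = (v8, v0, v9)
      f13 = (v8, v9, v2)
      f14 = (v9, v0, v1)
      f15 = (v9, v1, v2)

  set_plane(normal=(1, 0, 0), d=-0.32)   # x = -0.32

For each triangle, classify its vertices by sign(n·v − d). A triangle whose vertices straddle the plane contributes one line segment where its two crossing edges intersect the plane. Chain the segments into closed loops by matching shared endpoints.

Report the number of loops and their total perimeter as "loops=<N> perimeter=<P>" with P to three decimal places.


Straddling triangles (8 of 16):
  (v4,v0,v5) [++-] → (-0.32, 0.32, 0)–(-0.32, 1.13744, 0)  len=0.8174
  (v4,v5,v2) [+-+] → (-0.32, 1.13744, 0)–(-0.32, 0.32, 1.75073)  len=1.9322
  (v5,v0,v6) [-+-] → (-0.32, 0.32, 0)–(-0.32, 0, 0)  len=0.3200
  (v5,v6,v2) [--+] → (-0.32, 0, 2.03465)–(-0.32, 0.32, 1.75073)  len=0.4278
  (v6,v0,v7) [-+-] → (-0.32, 0, 0)–(-0.32, -0.32, 0)  len=0.3200
  (v6,v7,v2) [--+] → (-0.32, -0.32, 1.75073)–(-0.32, 0, 2.03465)  len=0.4278
  (v7,v0,v8) [-++] → (-0.32, -0.32, 0)–(-0.32, -1.13744, 0)  len=0.8174
  (v7,v8,v2) [-++] → (-0.32, -1.13744, 0)–(-0.32, -0.32, 1.75073)  len=1.9322

Chained into 1 loop(s):
  loop 1: 8 segments, perimeter = 6.9948
Total perimeter = 6.995

loops=1 perimeter=6.995


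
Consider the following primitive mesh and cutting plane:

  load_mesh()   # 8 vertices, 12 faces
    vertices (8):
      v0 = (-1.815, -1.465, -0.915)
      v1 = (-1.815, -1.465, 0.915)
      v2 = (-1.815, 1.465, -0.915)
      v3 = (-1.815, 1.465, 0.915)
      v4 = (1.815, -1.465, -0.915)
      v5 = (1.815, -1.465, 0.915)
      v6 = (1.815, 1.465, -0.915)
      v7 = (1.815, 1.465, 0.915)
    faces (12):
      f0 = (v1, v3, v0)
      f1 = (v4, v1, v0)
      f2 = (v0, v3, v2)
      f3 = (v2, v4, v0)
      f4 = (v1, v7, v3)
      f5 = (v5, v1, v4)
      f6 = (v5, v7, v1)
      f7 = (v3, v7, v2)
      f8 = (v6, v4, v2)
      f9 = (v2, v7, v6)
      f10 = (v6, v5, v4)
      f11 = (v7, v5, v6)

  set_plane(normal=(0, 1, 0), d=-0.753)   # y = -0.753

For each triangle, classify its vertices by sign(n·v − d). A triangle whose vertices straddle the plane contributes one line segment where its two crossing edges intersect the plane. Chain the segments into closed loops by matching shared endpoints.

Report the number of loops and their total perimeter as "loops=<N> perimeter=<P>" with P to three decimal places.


loops=1 perimeter=10.920

Straddling triangles (8 of 12):
  (v1,v3,v0) [-+-] → (-1.815, -0.753, 0.915)–(-1.815, -0.753, -0.470304)  len=1.3853
  (v0,v3,v2) [-++] → (-1.815, -0.753, -0.470304)–(-1.815, -0.753, -0.915)  len=0.4447
  (v2,v4,v0) [+--] → (0.932898, -0.753, -0.915)–(-1.815, -0.753, -0.915)  len=2.7479
  (v1,v7,v3) [-++] → (-0.932898, -0.753, 0.915)–(-1.815, -0.753, 0.915)  len=0.8821
  (v5,v7,v1) [-+-] → (1.815, -0.753, 0.915)–(-0.932898, -0.753, 0.915)  len=2.7479
  (v6,v4,v2) [+-+] → (1.815, -0.753, -0.915)–(0.932898, -0.753, -0.915)  len=0.8821
  (v6,v5,v4) [+--] → (1.815, -0.753, 0.470304)–(1.815, -0.753, -0.915)  len=1.3853
  (v7,v5,v6) [+-+] → (1.815, -0.753, 0.915)–(1.815, -0.753, 0.470304)  len=0.4447

Chained into 1 loop(s):
  loop 1: 8 segments, perimeter = 10.9200
Total perimeter = 10.920


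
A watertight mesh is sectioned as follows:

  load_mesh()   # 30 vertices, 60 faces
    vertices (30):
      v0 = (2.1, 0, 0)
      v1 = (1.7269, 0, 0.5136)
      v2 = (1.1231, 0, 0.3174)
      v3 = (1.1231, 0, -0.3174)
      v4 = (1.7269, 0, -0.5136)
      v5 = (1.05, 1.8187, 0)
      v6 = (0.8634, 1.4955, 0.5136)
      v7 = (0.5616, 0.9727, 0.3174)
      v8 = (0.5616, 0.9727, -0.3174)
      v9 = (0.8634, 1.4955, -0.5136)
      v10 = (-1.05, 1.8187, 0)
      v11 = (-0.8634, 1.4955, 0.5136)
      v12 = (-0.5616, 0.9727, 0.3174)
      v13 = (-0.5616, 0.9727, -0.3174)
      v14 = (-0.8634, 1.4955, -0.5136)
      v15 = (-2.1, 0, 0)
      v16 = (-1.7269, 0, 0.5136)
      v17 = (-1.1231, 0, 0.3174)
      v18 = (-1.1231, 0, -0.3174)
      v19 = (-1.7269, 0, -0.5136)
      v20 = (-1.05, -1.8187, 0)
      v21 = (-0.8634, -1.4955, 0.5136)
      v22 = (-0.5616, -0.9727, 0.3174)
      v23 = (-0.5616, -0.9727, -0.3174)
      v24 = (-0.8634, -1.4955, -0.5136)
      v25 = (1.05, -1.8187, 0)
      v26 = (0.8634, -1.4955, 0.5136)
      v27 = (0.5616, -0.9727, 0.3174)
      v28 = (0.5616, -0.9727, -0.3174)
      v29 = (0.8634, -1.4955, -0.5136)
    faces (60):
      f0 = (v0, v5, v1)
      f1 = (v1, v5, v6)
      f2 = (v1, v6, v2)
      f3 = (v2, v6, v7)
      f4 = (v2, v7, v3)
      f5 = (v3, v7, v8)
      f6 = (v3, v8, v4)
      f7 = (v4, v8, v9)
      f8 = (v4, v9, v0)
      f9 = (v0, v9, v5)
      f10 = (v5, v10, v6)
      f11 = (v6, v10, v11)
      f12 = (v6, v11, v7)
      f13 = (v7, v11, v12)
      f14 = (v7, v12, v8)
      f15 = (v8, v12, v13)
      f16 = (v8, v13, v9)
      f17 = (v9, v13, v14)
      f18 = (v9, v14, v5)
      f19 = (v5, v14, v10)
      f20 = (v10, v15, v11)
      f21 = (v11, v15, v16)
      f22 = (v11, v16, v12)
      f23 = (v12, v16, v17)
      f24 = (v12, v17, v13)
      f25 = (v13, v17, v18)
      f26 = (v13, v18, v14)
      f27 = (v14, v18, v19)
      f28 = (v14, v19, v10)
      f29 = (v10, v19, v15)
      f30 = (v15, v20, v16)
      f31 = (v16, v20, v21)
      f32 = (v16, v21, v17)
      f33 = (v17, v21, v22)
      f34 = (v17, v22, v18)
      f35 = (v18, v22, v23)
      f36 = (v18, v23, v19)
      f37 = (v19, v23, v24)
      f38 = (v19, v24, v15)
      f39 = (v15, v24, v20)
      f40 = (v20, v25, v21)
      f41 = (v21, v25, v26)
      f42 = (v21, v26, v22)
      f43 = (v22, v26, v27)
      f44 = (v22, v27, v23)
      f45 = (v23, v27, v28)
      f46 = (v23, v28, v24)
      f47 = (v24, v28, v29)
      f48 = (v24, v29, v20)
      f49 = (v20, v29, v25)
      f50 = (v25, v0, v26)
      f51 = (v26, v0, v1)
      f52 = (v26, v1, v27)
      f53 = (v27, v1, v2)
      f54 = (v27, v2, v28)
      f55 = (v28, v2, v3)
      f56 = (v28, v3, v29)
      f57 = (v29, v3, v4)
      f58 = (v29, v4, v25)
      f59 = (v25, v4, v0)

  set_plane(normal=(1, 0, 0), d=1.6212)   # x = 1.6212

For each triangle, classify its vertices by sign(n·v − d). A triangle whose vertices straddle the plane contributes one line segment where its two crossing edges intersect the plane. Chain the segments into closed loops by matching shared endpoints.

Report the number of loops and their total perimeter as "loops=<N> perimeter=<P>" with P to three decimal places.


loops=1 perimeter=4.047

Straddling triangles (14 of 60):
  (v0,v5,v1) [+-+] → (1.6212, 0.829327, 0)–(1.6212, 0.283996, 0.4334)  len=0.6966
  (v1,v5,v6) [+--] → (1.6212, 0.283996, 0.4334)–(1.6212, 0.183062, 0.5136)  len=0.1289
  (v1,v6,v2) [+--] → (1.6212, 0.183062, 0.5136)–(1.6212, 0, 0.479254)  len=0.1863
  (v3,v8,v4) [--+] → (1.6212, 0.08823, -0.495803)–(1.6212, 0, -0.479254)  len=0.0898
  (v4,v8,v9) [+--] → (1.6212, 0.08823, -0.495803)–(1.6212, 0.183062, -0.5136)  len=0.0965
  (v4,v9,v0) [+-+] → (1.6212, 0.183062, -0.5136)–(1.6212, 0.579044, -0.198861)  len=0.5058
  (v0,v9,v5) [+--] → (1.6212, 0.579044, -0.198861)–(1.6212, 0.829327, 0)  len=0.3197
  (v25,v0,v26) [-+-] → (1.6212, -0.829327, 0)–(1.6212, -0.579044, 0.198861)  len=0.3197
  (v26,v0,v1) [-++] → (1.6212, -0.579044, 0.198861)–(1.6212, -0.183062, 0.5136)  len=0.5058
  (v26,v1,v27) [-+-] → (1.6212, -0.183062, 0.5136)–(1.6212, -0.08823, 0.495803)  len=0.0965
  (v27,v1,v2) [-+-] → (1.6212, -0.08823, 0.495803)–(1.6212, 0, 0.479254)  len=0.0898
  (v29,v3,v4) [--+] → (1.6212, 0, -0.479254)–(1.6212, -0.183062, -0.5136)  len=0.1863
  (v29,v4,v25) [-+-] → (1.6212, -0.183062, -0.5136)–(1.6212, -0.283996, -0.4334)  len=0.1289
  (v25,v4,v0) [-++] → (1.6212, -0.283996, -0.4334)–(1.6212, -0.829327, 0)  len=0.6966

Chained into 1 loop(s):
  loop 1: 14 segments, perimeter = 4.0470
Total perimeter = 4.047


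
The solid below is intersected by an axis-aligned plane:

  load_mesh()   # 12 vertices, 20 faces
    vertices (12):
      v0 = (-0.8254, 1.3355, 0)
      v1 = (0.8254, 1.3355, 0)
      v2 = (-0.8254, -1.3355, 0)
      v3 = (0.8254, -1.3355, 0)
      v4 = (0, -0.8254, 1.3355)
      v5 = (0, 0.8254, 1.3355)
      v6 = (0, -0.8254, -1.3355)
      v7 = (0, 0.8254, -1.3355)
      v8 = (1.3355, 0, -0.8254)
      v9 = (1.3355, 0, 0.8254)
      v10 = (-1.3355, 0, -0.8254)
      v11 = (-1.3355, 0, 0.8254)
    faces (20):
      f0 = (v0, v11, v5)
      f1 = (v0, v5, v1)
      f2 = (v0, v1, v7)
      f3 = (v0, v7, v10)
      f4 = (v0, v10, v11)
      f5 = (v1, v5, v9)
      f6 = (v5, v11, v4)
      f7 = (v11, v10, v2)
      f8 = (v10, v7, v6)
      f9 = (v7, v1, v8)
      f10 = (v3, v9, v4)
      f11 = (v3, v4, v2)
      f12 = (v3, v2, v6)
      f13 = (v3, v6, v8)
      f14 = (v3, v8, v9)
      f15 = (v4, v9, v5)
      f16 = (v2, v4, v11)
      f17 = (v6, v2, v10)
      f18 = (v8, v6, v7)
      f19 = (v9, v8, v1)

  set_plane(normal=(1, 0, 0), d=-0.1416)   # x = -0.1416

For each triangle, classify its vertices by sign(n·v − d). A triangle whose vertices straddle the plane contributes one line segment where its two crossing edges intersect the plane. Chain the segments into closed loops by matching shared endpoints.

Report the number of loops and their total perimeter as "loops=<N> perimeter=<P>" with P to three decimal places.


loops=1 perimeter=8.679

Straddling triangles (10 of 20):
  (v0,v11,v5) [--+] → (-0.1416, 0.737885, 1.28142)–(-0.1416, 0.912909, 1.10639)  len=0.2475
  (v0,v5,v1) [-++] → (-0.1416, 0.912909, 1.10639)–(-0.1416, 1.3355, 0)  len=1.1843
  (v0,v1,v7) [-++] → (-0.1416, 1.3355, 0)–(-0.1416, 0.912909, -1.10639)  len=1.1843
  (v0,v7,v10) [-+-] → (-0.1416, 0.912909, -1.10639)–(-0.1416, 0.737885, -1.28142)  len=0.2475
  (v5,v11,v4) [+-+] → (-0.1416, 0.737885, 1.28142)–(-0.1416, -0.737885, 1.28142)  len=1.4758
  (v10,v7,v6) [-++] → (-0.1416, 0.737885, -1.28142)–(-0.1416, -0.737885, -1.28142)  len=1.4758
  (v3,v4,v2) [++-] → (-0.1416, -0.912909, 1.10639)–(-0.1416, -1.3355, 0)  len=1.1843
  (v3,v2,v6) [+-+] → (-0.1416, -1.3355, 0)–(-0.1416, -0.912909, -1.10639)  len=1.1843
  (v2,v4,v11) [-+-] → (-0.1416, -0.912909, 1.10639)–(-0.1416, -0.737885, 1.28142)  len=0.2475
  (v6,v2,v10) [+--] → (-0.1416, -0.912909, -1.10639)–(-0.1416, -0.737885, -1.28142)  len=0.2475

Chained into 1 loop(s):
  loop 1: 10 segments, perimeter = 8.6790
Total perimeter = 8.679


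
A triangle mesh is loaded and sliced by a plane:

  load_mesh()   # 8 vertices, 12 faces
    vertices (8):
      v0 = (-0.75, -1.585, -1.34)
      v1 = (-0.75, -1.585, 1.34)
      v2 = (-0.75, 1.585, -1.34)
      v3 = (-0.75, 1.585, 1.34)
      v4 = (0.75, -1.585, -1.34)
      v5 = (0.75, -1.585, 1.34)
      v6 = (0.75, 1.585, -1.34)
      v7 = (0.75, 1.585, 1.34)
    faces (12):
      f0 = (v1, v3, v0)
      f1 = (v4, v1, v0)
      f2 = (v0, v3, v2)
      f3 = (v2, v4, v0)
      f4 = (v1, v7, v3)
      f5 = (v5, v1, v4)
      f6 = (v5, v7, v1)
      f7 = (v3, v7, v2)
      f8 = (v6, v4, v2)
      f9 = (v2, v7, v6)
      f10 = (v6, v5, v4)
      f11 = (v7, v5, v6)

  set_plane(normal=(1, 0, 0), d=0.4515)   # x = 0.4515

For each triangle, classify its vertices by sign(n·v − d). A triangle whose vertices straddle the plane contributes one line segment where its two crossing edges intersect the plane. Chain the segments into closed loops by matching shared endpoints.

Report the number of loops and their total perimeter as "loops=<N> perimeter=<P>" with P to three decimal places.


Straddling triangles (8 of 12):
  (v4,v1,v0) [+--] → (0.4515, -1.585, -0.80668)–(0.4515, -1.585, -1.34)  len=0.5333
  (v2,v4,v0) [-+-] → (0.4515, -0.95417, -1.34)–(0.4515, -1.585, -1.34)  len=0.6308
  (v1,v7,v3) [-+-] → (0.4515, 0.95417, 1.34)–(0.4515, 1.585, 1.34)  len=0.6308
  (v5,v1,v4) [+-+] → (0.4515, -1.585, 1.34)–(0.4515, -1.585, -0.80668)  len=2.1467
  (v5,v7,v1) [++-] → (0.4515, 0.95417, 1.34)–(0.4515, -1.585, 1.34)  len=2.5392
  (v3,v7,v2) [-+-] → (0.4515, 1.585, 1.34)–(0.4515, 1.585, 0.80668)  len=0.5333
  (v6,v4,v2) [++-] → (0.4515, -0.95417, -1.34)–(0.4515, 1.585, -1.34)  len=2.5392
  (v2,v7,v6) [-++] → (0.4515, 1.585, 0.80668)–(0.4515, 1.585, -1.34)  len=2.1467

Chained into 1 loop(s):
  loop 1: 8 segments, perimeter = 11.7000
Total perimeter = 11.700

loops=1 perimeter=11.700


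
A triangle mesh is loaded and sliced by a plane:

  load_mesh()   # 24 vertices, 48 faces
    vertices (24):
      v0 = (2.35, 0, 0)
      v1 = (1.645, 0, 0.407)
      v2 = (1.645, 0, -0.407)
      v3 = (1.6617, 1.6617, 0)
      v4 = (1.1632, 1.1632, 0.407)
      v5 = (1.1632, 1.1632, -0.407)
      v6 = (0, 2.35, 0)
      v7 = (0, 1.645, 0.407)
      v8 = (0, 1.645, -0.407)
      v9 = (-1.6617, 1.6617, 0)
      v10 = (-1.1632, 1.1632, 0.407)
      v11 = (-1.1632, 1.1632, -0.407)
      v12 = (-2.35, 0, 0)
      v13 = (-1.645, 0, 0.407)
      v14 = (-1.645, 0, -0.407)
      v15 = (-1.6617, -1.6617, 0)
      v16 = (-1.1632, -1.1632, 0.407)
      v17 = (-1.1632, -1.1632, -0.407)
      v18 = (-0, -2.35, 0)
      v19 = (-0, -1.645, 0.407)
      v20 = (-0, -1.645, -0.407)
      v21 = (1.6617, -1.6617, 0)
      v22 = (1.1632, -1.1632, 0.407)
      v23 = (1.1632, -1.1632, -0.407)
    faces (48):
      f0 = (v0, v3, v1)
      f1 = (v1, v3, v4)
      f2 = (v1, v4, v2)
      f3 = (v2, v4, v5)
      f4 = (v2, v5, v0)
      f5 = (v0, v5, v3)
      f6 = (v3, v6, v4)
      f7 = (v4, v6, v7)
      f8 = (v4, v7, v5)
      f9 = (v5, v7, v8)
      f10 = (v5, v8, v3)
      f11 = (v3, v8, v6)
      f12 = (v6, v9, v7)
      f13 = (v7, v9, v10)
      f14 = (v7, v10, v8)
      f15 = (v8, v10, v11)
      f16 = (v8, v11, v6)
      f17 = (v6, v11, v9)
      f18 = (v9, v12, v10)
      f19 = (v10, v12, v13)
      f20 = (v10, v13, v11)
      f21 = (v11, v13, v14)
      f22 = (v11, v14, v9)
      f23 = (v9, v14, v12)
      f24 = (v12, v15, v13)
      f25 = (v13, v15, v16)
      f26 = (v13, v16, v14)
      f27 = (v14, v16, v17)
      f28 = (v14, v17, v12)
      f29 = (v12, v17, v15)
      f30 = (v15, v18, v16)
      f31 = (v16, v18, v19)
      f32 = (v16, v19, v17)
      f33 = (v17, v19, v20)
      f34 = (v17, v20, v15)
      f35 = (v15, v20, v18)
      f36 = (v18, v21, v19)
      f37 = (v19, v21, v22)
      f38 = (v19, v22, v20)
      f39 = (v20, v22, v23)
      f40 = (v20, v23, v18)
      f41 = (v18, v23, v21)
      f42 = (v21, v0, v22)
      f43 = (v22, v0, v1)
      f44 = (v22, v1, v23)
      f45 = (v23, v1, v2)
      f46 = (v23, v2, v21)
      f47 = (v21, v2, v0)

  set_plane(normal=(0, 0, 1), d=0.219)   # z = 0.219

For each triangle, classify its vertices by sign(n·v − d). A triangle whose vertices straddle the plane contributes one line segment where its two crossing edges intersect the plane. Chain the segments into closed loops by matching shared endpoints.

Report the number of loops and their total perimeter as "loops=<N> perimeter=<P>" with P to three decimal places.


Straddling triangles (32 of 48):
  (v0,v3,v1) [--+] → (1.65271, 0.767567, 0.219)–(1.97065, 0, 0.219)  len=0.8308
  (v1,v3,v4) [+-+] → (1.65271, 0.767567, 0.219)–(1.39347, 1.39347, 0.219)  len=0.6775
  (v1,v4,v2) [++-] → (1.27448, 0.894549, 0.219)–(1.645, 0, 0.219)  len=0.9682
  (v2,v4,v5) [-+-] → (1.27448, 0.894549, 0.219)–(1.1632, 1.1632, 0.219)  len=0.2908
  (v3,v6,v4) [--+] → (0.625899, 1.7114, 0.219)–(1.39347, 1.39347, 0.219)  len=0.8308
  (v4,v6,v7) [+-+] → (0.625899, 1.7114, 0.219)–(0, 1.97065, 0.219)  len=0.6775
  (v4,v7,v5) [++-] → (0.268651, 1.53372, 0.219)–(1.1632, 1.1632, 0.219)  len=0.9682
  (v5,v7,v8) [-+-] → (0.268651, 1.53372, 0.219)–(0, 1.645, 0.219)  len=0.2908
  (v6,v9,v7) [--+] → (-0.767567, 1.65271, 0.219)–(0, 1.97065, 0.219)  len=0.8308
  (v7,v9,v10) [+-+] → (-0.767567, 1.65271, 0.219)–(-1.39347, 1.39347, 0.219)  len=0.6775
  (v7,v10,v8) [++-] → (-0.894549, 1.27448, 0.219)–(0, 1.645, 0.219)  len=0.9682
  (v8,v10,v11) [-+-] → (-0.894549, 1.27448, 0.219)–(-1.1632, 1.1632, 0.219)  len=0.2908
  (v9,v12,v10) [--+] → (-1.7114, 0.625899, 0.219)–(-1.39347, 1.39347, 0.219)  len=0.8308
  (v10,v12,v13) [+-+] → (-1.7114, 0.625899, 0.219)–(-1.97065, 0, 0.219)  len=0.6775
  (v10,v13,v11) [++-] → (-1.53372, 0.268651, 0.219)–(-1.1632, 1.1632, 0.219)  len=0.9682
  (v11,v13,v14) [-+-] → (-1.53372, 0.268651, 0.219)–(-1.645, 0, 0.219)  len=0.2908
  (v12,v15,v13) [--+] → (-1.65271, -0.767567, 0.219)–(-1.97065, 0, 0.219)  len=0.8308
  (v13,v15,v16) [+-+] → (-1.65271, -0.767567, 0.219)–(-1.39347, -1.39347, 0.219)  len=0.6775
  (v13,v16,v14) [++-] → (-1.27448, -0.894549, 0.219)–(-1.645, 0, 0.219)  len=0.9682
  (v14,v16,v17) [-+-] → (-1.27448, -0.894549, 0.219)–(-1.1632, -1.1632, 0.219)  len=0.2908
  (v15,v18,v16) [--+] → (-0.625899, -1.7114, 0.219)–(-1.39347, -1.39347, 0.219)  len=0.8308
  (v16,v18,v19) [+-+] → (-0.625899, -1.7114, 0.219)–(0, -1.97065, 0.219)  len=0.6775
  (v16,v19,v17) [++-] → (-0.268651, -1.53372, 0.219)–(-1.1632, -1.1632, 0.219)  len=0.9682
  (v17,v19,v20) [-+-] → (-0.268651, -1.53372, 0.219)–(0, -1.645, 0.219)  len=0.2908
  (v18,v21,v19) [--+] → (0.767567, -1.65271, 0.219)–(0, -1.97065, 0.219)  len=0.8308
  (v19,v21,v22) [+-+] → (0.767567, -1.65271, 0.219)–(1.39347, -1.39347, 0.219)  len=0.6775
  (v19,v22,v20) [++-] → (0.894549, -1.27448, 0.219)–(0, -1.645, 0.219)  len=0.9682
  (v20,v22,v23) [-+-] → (0.894549, -1.27448, 0.219)–(1.1632, -1.1632, 0.219)  len=0.2908
  (v21,v0,v22) [--+] → (1.7114, -0.625899, 0.219)–(1.39347, -1.39347, 0.219)  len=0.8308
  (v22,v0,v1) [+-+] → (1.7114, -0.625899, 0.219)–(1.97065, 0, 0.219)  len=0.6775
  (v22,v1,v23) [++-] → (1.53372, -0.268651, 0.219)–(1.1632, -1.1632, 0.219)  len=0.9682
  (v23,v1,v2) [-+-] → (1.53372, -0.268651, 0.219)–(1.645, 0, 0.219)  len=0.2908

Chained into 2 loop(s):
  loop 1: 16 segments, perimeter = 12.0662
  loop 2: 16 segments, perimeter = 10.0723
Total perimeter = 22.138

loops=2 perimeter=22.138


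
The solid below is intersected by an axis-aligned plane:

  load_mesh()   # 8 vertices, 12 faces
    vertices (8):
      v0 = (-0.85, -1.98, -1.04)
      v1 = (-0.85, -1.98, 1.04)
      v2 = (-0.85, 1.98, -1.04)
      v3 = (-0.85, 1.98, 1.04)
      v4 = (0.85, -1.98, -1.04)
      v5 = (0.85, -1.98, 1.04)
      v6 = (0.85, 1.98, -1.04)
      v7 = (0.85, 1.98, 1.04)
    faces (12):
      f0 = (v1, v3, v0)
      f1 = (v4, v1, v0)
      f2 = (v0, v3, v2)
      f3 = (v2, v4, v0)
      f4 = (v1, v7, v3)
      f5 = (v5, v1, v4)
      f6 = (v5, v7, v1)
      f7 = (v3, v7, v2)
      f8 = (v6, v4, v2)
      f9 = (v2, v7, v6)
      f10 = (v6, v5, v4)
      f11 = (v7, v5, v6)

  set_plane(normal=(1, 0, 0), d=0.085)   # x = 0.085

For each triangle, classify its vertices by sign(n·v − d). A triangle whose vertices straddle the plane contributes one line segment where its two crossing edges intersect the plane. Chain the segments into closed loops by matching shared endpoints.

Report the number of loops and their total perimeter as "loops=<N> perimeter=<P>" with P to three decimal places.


loops=1 perimeter=12.080

Straddling triangles (8 of 12):
  (v4,v1,v0) [+--] → (0.085, -1.98, -0.104)–(0.085, -1.98, -1.04)  len=0.9360
  (v2,v4,v0) [-+-] → (0.085, -0.198, -1.04)–(0.085, -1.98, -1.04)  len=1.7820
  (v1,v7,v3) [-+-] → (0.085, 0.198, 1.04)–(0.085, 1.98, 1.04)  len=1.7820
  (v5,v1,v4) [+-+] → (0.085, -1.98, 1.04)–(0.085, -1.98, -0.104)  len=1.1440
  (v5,v7,v1) [++-] → (0.085, 0.198, 1.04)–(0.085, -1.98, 1.04)  len=2.1780
  (v3,v7,v2) [-+-] → (0.085, 1.98, 1.04)–(0.085, 1.98, 0.104)  len=0.9360
  (v6,v4,v2) [++-] → (0.085, -0.198, -1.04)–(0.085, 1.98, -1.04)  len=2.1780
  (v2,v7,v6) [-++] → (0.085, 1.98, 0.104)–(0.085, 1.98, -1.04)  len=1.1440

Chained into 1 loop(s):
  loop 1: 8 segments, perimeter = 12.0800
Total perimeter = 12.080


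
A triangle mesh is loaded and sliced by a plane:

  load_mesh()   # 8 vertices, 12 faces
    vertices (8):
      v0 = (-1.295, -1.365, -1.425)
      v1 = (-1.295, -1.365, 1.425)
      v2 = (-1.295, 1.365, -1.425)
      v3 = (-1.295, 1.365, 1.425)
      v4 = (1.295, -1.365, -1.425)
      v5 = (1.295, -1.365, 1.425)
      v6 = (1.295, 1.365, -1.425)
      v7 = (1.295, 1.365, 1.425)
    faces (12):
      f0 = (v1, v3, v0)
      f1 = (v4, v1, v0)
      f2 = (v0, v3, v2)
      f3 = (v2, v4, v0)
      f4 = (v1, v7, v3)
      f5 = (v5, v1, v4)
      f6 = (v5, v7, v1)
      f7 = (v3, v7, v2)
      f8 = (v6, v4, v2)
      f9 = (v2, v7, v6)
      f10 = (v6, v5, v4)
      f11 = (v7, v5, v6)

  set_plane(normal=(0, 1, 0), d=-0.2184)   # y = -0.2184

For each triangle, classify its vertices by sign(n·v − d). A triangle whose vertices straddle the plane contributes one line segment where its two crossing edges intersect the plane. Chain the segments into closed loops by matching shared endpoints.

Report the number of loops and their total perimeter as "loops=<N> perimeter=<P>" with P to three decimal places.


Straddling triangles (8 of 12):
  (v1,v3,v0) [-+-] → (-1.295, -0.2184, 1.425)–(-1.295, -0.2184, -0.228)  len=1.6530
  (v0,v3,v2) [-++] → (-1.295, -0.2184, -0.228)–(-1.295, -0.2184, -1.425)  len=1.1970
  (v2,v4,v0) [+--] → (0.2072, -0.2184, -1.425)–(-1.295, -0.2184, -1.425)  len=1.5022
  (v1,v7,v3) [-++] → (-0.2072, -0.2184, 1.425)–(-1.295, -0.2184, 1.425)  len=1.0878
  (v5,v7,v1) [-+-] → (1.295, -0.2184, 1.425)–(-0.2072, -0.2184, 1.425)  len=1.5022
  (v6,v4,v2) [+-+] → (1.295, -0.2184, -1.425)–(0.2072, -0.2184, -1.425)  len=1.0878
  (v6,v5,v4) [+--] → (1.295, -0.2184, 0.228)–(1.295, -0.2184, -1.425)  len=1.6530
  (v7,v5,v6) [+-+] → (1.295, -0.2184, 1.425)–(1.295, -0.2184, 0.228)  len=1.1970

Chained into 1 loop(s):
  loop 1: 8 segments, perimeter = 10.8800
Total perimeter = 10.880

loops=1 perimeter=10.880


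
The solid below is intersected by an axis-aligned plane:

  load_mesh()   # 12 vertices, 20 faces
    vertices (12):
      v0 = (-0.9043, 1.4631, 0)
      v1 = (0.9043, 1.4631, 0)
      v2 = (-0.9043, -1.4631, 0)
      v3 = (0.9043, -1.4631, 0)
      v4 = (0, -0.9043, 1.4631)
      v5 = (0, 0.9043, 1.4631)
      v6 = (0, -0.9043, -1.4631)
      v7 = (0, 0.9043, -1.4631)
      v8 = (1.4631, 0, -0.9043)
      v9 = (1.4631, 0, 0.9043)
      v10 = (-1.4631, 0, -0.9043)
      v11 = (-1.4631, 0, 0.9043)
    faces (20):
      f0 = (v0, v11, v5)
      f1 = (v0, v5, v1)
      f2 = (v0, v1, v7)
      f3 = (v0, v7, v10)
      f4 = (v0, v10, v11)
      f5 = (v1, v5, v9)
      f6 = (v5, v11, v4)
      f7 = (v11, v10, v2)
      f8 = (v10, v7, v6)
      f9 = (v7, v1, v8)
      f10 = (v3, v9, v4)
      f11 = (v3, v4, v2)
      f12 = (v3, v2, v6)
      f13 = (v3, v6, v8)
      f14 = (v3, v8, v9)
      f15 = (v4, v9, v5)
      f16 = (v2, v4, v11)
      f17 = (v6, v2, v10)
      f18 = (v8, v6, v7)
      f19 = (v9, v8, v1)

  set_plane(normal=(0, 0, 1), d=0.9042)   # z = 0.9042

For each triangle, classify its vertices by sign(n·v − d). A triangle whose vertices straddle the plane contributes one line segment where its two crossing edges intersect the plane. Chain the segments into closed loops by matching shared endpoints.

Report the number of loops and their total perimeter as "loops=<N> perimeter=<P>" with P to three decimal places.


Straddling triangles (10 of 20):
  (v0,v11,v5) [-++] → (-1.46304, 0.000161794, 0.9042)–(-0.34544, 1.11776, 0.9042)  len=1.5805
  (v0,v5,v1) [-+-] → (-0.34544, 1.11776, 0.9042)–(0.34544, 1.11776, 0.9042)  len=0.6909
  (v0,v10,v11) [--+] → (-1.4631, 0, 0.9042)–(-1.46304, 0.000161794, 0.9042)  len=0.0002
  (v1,v5,v9) [-++] → (0.34544, 1.11776, 0.9042)–(1.46304, 0.000161794, 0.9042)  len=1.5805
  (v11,v10,v2) [+--] → (-1.4631, 0, 0.9042)–(-1.46304, -0.000161794, 0.9042)  len=0.0002
  (v3,v9,v4) [-++] → (1.46304, -0.000161794, 0.9042)–(0.34544, -1.11776, 0.9042)  len=1.5805
  (v3,v4,v2) [-+-] → (0.34544, -1.11776, 0.9042)–(-0.34544, -1.11776, 0.9042)  len=0.6909
  (v3,v8,v9) [--+] → (1.4631, 0, 0.9042)–(1.46304, -0.000161794, 0.9042)  len=0.0002
  (v2,v4,v11) [-++] → (-0.34544, -1.11776, 0.9042)–(-1.46304, -0.000161794, 0.9042)  len=1.5805
  (v9,v8,v1) [+--] → (1.4631, 0, 0.9042)–(1.46304, 0.000161794, 0.9042)  len=0.0002

Chained into 1 loop(s):
  loop 1: 10 segments, perimeter = 7.7045
Total perimeter = 7.705

loops=1 perimeter=7.705


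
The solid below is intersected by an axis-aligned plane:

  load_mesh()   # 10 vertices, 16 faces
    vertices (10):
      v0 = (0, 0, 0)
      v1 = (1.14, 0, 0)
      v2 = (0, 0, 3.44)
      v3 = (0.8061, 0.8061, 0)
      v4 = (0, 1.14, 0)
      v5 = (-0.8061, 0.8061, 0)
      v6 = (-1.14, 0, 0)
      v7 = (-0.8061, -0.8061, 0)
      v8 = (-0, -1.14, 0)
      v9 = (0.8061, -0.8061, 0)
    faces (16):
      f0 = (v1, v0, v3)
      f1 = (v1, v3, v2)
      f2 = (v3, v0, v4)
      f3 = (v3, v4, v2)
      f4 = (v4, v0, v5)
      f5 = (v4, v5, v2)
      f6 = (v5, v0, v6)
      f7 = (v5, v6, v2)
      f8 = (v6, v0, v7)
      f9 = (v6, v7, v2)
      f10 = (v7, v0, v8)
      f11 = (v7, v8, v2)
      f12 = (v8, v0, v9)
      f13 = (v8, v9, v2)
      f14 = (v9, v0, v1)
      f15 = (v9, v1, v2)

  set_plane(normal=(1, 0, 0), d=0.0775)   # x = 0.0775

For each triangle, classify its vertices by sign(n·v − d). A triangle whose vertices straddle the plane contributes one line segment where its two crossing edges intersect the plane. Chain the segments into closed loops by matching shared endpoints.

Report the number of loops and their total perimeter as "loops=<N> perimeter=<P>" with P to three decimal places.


Straddling triangles (8 of 16):
  (v1,v0,v3) [+-+] → (0.0775, 0, 0)–(0.0775, 0.0775, 0)  len=0.0775
  (v1,v3,v2) [++-] → (0.0775, 0.0775, 3.10927)–(0.0775, 0, 3.20614)  len=0.1241
  (v3,v0,v4) [+--] → (0.0775, 0.0775, 0)–(0.0775, 1.1079, 0)  len=1.0304
  (v3,v4,v2) [+--] → (0.0775, 1.1079, 0)–(0.0775, 0.0775, 3.10927)  len=3.2756
  (v8,v0,v9) [--+] → (0.0775, -0.0775, 0)–(0.0775, -1.1079, 0)  len=1.0304
  (v8,v9,v2) [-+-] → (0.0775, -1.1079, 0)–(0.0775, -0.0775, 3.10927)  len=3.2756
  (v9,v0,v1) [+-+] → (0.0775, -0.0775, 0)–(0.0775, 0, 0)  len=0.0775
  (v9,v1,v2) [++-] → (0.0775, 0, 3.20614)–(0.0775, -0.0775, 3.10927)  len=0.1241

Chained into 1 loop(s):
  loop 1: 8 segments, perimeter = 9.0150
Total perimeter = 9.015

loops=1 perimeter=9.015


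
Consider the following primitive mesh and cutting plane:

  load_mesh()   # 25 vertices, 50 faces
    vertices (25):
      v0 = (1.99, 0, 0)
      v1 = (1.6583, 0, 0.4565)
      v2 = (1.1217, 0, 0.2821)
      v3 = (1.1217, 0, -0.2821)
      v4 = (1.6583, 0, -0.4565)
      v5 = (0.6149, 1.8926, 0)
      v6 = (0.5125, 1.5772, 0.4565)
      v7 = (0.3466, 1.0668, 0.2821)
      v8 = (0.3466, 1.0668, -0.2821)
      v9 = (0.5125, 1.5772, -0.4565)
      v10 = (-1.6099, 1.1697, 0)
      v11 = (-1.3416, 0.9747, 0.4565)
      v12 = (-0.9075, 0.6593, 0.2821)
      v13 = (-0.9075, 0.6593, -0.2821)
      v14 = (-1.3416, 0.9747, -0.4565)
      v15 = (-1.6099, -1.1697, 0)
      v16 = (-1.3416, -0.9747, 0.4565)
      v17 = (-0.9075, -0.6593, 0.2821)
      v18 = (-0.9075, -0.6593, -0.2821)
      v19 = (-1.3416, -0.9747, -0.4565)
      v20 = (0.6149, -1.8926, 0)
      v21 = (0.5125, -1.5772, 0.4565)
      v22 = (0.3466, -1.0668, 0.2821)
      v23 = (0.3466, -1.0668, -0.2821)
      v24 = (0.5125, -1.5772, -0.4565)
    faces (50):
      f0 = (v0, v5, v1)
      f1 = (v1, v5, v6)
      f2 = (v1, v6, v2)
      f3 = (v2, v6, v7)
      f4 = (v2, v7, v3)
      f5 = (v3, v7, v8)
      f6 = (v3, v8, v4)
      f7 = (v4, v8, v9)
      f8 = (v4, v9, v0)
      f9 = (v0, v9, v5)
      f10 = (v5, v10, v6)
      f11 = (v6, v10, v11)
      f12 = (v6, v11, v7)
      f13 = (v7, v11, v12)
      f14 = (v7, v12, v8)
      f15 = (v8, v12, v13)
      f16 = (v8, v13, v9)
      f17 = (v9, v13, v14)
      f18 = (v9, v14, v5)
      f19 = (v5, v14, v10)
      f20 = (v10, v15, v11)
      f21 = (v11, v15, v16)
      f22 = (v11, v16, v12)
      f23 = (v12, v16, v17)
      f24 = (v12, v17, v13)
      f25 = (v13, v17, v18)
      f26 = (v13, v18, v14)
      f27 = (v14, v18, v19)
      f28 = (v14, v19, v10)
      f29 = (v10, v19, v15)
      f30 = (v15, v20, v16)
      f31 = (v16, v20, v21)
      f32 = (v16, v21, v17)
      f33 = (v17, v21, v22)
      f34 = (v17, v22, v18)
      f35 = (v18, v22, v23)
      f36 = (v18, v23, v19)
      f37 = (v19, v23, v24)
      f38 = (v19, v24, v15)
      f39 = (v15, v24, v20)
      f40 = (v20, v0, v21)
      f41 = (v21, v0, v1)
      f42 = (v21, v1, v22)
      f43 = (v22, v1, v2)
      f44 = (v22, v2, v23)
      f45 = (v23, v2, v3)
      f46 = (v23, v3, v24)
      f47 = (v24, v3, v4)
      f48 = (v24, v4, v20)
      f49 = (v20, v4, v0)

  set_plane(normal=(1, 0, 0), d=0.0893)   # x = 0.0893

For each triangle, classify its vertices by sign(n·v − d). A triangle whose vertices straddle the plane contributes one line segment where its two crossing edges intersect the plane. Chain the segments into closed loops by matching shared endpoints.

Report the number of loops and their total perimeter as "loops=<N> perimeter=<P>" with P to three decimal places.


Straddling triangles (20 of 50):
  (v5,v10,v6) [+-+] → (0.0893, 1.72182, 0)–(0.0893, 1.49595, 0.365475)  len=0.4296
  (v6,v10,v11) [+--] → (0.0893, 1.49595, 0.365475)–(0.0893, 1.43968, 0.4565)  len=0.1070
  (v6,v11,v7) [+-+] → (0.0893, 1.43968, 0.4565)–(0.0893, 1.05276, 0.30868)  len=0.4142
  (v7,v11,v12) [+--] → (0.0893, 1.05276, 0.30868)–(0.0893, 0.983194, 0.2821)  len=0.0745
  (v7,v12,v8) [+-+] → (0.0893, 0.983194, 0.2821)–(0.0893, 0.983194, -0.166345)  len=0.4484
  (v8,v12,v13) [+--] → (0.0893, 0.983194, -0.166345)–(0.0893, 0.983194, -0.2821)  len=0.1158
  (v8,v13,v9) [+-+] → (0.0893, 0.983194, -0.2821)–(0.0893, 1.30364, -0.404524)  len=0.3430
  (v9,v13,v14) [+--] → (0.0893, 1.30364, -0.404524)–(0.0893, 1.43968, -0.4565)  len=0.1456
  (v9,v14,v5) [+-+] → (0.0893, 1.43968, -0.4565)–(0.0893, 1.64601, -0.122636)  len=0.3925
  (v5,v14,v10) [+--] → (0.0893, 1.64601, -0.122636)–(0.0893, 1.72182, 0)  len=0.1442
  (v15,v20,v16) [-+-] → (0.0893, -1.72182, 0)–(0.0893, -1.64601, 0.122636)  len=0.1442
  (v16,v20,v21) [-++] → (0.0893, -1.64601, 0.122636)–(0.0893, -1.43968, 0.4565)  len=0.3925
  (v16,v21,v17) [-+-] → (0.0893, -1.43968, 0.4565)–(0.0893, -1.30364, 0.404524)  len=0.1456
  (v17,v21,v22) [-++] → (0.0893, -1.30364, 0.404524)–(0.0893, -0.983194, 0.2821)  len=0.3430
  (v17,v22,v18) [-+-] → (0.0893, -0.983194, 0.2821)–(0.0893, -0.983194, 0.166345)  len=0.1158
  (v18,v22,v23) [-++] → (0.0893, -0.983194, 0.166345)–(0.0893, -0.983194, -0.2821)  len=0.4484
  (v18,v23,v19) [-+-] → (0.0893, -0.983194, -0.2821)–(0.0893, -1.05276, -0.30868)  len=0.0745
  (v19,v23,v24) [-++] → (0.0893, -1.05276, -0.30868)–(0.0893, -1.43968, -0.4565)  len=0.4142
  (v19,v24,v15) [-+-] → (0.0893, -1.43968, -0.4565)–(0.0893, -1.49595, -0.365475)  len=0.1070
  (v15,v24,v20) [-++] → (0.0893, -1.49595, -0.365475)–(0.0893, -1.72182, 0)  len=0.4296

Chained into 2 loop(s):
  loop 1: 10 segments, perimeter = 2.6148
  loop 2: 10 segments, perimeter = 2.6148
Total perimeter = 5.230

loops=2 perimeter=5.230
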